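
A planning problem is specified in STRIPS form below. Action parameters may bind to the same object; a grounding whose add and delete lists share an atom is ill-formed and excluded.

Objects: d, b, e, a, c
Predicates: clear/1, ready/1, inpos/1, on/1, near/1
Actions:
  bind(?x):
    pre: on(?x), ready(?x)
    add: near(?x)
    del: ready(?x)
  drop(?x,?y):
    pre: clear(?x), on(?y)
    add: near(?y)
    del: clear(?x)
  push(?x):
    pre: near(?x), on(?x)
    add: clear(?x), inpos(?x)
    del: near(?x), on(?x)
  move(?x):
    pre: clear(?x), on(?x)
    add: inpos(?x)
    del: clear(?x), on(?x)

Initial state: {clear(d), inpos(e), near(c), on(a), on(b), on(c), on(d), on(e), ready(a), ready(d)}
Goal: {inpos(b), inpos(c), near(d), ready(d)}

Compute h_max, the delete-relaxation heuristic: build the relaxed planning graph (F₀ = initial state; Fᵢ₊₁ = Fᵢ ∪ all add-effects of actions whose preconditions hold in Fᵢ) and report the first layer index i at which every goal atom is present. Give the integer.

F0 = init (10 atoms)
F1 = F0 ∪ {clear(c), inpos(c), inpos(d), near(a), near(b), near(d), near(e)}  (17 atoms)
F2 = F1 ∪ {clear(a), clear(b), clear(e), inpos(a), inpos(b)}  (22 atoms)
goal ⊆ F2  ⇒  h_max = 2

2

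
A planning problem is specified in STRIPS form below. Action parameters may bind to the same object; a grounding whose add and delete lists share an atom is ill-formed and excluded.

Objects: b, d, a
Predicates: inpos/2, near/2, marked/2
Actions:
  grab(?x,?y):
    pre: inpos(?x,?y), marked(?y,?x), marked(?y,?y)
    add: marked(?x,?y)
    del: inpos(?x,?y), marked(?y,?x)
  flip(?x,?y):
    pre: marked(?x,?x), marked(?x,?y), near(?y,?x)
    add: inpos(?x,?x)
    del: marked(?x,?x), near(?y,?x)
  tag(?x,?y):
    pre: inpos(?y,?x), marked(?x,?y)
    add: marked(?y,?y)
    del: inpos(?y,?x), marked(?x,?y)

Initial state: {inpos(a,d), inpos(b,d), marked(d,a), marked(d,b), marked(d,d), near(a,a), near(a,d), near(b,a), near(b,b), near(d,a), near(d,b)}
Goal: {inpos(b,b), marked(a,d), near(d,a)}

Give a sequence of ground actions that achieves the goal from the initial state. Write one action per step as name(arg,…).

1. grab(a,d)  →  {inpos(b,d), marked(a,d), marked(d,b), marked(d,d), near(a,a), near(a,d), near(b,a), near(b,b), near(d,a), near(d,b)}
2. tag(d,b)  →  {marked(a,d), marked(b,b), marked(d,d), near(a,a), near(a,d), near(b,a), near(b,b), near(d,a), near(d,b)}
3. flip(b,b)  →  {inpos(b,b), marked(a,d), marked(d,d), near(a,a), near(a,d), near(b,a), near(d,a), near(d,b)}

grab(a,d); tag(d,b); flip(b,b)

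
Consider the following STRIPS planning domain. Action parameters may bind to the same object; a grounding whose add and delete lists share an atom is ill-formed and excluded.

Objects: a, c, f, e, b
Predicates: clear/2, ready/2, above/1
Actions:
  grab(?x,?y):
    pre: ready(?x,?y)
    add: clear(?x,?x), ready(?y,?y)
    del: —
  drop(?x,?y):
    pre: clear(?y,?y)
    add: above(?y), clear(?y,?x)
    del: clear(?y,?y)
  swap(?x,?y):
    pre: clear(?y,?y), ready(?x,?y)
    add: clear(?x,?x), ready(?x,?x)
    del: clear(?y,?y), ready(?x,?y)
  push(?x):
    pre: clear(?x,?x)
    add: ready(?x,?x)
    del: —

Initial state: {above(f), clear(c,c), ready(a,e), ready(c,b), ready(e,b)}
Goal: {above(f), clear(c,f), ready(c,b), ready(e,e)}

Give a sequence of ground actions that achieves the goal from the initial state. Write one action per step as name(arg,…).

grab(a,e); drop(f,c)

1. grab(a,e)  →  {above(f), clear(a,a), clear(c,c), ready(a,e), ready(c,b), ready(e,b), ready(e,e)}
2. drop(f,c)  →  {above(c), above(f), clear(a,a), clear(c,f), ready(a,e), ready(c,b), ready(e,b), ready(e,e)}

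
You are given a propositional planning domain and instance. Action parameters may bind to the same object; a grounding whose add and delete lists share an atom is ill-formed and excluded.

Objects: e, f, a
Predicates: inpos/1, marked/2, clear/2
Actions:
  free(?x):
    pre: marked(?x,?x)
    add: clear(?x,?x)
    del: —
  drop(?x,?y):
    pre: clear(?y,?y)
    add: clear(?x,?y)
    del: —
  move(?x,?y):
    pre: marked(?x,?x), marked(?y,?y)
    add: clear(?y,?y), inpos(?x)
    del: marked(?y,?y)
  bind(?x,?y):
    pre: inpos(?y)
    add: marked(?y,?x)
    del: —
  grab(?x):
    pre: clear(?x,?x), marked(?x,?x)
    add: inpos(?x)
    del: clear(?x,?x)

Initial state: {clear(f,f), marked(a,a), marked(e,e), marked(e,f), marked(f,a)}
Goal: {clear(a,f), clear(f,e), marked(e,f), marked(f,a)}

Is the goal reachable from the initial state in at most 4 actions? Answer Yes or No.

Yes

1. free(e)  →  {clear(e,e), clear(f,f), marked(a,a), marked(e,e), marked(e,f), marked(f,a)}
2. drop(f,e)  →  {clear(e,e), clear(f,e), clear(f,f), marked(a,a), marked(e,e), marked(e,f), marked(f,a)}
3. drop(a,f)  →  {clear(a,f), clear(e,e), clear(f,e), clear(f,f), marked(a,a), marked(e,e), marked(e,f), marked(f,a)}
optimal plan length = 3; 3 ≤ 4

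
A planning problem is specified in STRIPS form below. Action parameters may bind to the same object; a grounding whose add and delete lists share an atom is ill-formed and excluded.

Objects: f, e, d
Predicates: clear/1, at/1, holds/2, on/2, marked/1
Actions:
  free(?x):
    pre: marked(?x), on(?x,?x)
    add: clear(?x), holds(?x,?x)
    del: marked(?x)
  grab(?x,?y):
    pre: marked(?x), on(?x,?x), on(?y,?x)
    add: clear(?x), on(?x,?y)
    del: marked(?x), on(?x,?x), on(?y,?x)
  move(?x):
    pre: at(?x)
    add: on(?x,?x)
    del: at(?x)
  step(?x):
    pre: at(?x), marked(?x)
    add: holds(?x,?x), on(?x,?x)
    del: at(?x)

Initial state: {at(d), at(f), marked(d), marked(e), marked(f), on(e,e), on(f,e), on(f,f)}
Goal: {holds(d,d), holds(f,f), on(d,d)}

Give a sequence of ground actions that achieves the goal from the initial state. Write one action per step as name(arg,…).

free(f); step(d)

1. free(f)  →  {at(d), at(f), clear(f), holds(f,f), marked(d), marked(e), on(e,e), on(f,e), on(f,f)}
2. step(d)  →  {at(f), clear(f), holds(d,d), holds(f,f), marked(d), marked(e), on(d,d), on(e,e), on(f,e), on(f,f)}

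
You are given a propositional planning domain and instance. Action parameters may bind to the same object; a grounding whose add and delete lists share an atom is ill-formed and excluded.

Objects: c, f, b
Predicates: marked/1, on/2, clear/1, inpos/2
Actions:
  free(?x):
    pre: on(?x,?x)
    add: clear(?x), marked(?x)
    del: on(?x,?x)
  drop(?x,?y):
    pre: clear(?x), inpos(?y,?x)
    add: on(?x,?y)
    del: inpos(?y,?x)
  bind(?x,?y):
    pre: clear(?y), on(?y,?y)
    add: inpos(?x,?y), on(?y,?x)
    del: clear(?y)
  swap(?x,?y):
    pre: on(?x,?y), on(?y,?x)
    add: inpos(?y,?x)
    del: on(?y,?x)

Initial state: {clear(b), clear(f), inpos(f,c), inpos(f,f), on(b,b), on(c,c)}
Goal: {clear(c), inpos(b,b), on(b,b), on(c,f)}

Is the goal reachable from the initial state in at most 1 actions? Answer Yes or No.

1. free(c)  →  {clear(b), clear(c), clear(f), inpos(f,c), inpos(f,f), marked(c), on(b,b)}
2. drop(c,f)  →  {clear(b), clear(c), clear(f), inpos(f,f), marked(c), on(b,b), on(c,f)}
3. bind(b,b)  →  {clear(c), clear(f), inpos(b,b), inpos(f,f), marked(c), on(b,b), on(c,f)}
optimal plan length = 3; 3 > 1

No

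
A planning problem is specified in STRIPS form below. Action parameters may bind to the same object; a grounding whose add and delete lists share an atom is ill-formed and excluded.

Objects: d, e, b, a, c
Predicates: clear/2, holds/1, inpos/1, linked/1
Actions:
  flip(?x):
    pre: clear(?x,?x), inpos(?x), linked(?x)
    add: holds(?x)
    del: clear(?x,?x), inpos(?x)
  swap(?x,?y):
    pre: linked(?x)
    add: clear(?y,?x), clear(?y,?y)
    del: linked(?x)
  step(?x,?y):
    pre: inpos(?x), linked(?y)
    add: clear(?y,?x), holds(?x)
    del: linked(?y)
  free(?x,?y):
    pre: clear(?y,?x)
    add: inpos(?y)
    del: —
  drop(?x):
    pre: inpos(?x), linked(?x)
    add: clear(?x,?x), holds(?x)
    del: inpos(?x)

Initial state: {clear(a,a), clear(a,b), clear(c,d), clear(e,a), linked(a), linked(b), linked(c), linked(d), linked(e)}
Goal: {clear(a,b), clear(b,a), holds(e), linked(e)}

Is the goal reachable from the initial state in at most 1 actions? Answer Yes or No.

1. swap(a,b)  →  {clear(a,a), clear(a,b), clear(b,a), clear(b,b), clear(c,d), clear(e,a), linked(b), linked(c), linked(d), linked(e)}
2. free(a,e)  →  {clear(a,a), clear(a,b), clear(b,a), clear(b,b), clear(c,d), clear(e,a), inpos(e), linked(b), linked(c), linked(d), linked(e)}
3. step(e,d)  →  {clear(a,a), clear(a,b), clear(b,a), clear(b,b), clear(c,d), clear(d,e), clear(e,a), holds(e), inpos(e), linked(b), linked(c), linked(e)}
optimal plan length = 3; 3 > 1

No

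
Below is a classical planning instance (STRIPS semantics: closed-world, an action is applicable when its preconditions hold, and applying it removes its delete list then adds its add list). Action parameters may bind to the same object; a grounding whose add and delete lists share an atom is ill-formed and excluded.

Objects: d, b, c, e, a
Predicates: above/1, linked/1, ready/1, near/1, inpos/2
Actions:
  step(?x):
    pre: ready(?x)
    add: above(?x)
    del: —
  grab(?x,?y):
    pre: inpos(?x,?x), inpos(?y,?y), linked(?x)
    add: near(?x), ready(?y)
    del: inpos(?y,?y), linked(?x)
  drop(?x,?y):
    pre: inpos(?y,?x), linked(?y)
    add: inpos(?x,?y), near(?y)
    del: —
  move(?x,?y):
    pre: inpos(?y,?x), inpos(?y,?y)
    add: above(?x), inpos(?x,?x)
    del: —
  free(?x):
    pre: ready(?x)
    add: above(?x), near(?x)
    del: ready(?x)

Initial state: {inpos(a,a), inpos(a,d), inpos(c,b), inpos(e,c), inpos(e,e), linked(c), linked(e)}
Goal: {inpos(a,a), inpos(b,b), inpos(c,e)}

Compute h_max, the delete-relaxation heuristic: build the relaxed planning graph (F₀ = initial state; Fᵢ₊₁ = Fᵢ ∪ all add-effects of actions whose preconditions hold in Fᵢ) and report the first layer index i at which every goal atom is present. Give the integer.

2

F0 = init (7 atoms)
F1 = F0 ∪ {above(a), above(c), above(d), above(e), inpos(b,c), inpos(c,c), inpos(c,e), inpos(d,d), near(c), near(e), ready(a), ready(e)}  (19 atoms)
F2 = F1 ∪ {above(b), inpos(b,b), near(a), ready(c), ready(d)}  (24 atoms)
goal ⊆ F2  ⇒  h_max = 2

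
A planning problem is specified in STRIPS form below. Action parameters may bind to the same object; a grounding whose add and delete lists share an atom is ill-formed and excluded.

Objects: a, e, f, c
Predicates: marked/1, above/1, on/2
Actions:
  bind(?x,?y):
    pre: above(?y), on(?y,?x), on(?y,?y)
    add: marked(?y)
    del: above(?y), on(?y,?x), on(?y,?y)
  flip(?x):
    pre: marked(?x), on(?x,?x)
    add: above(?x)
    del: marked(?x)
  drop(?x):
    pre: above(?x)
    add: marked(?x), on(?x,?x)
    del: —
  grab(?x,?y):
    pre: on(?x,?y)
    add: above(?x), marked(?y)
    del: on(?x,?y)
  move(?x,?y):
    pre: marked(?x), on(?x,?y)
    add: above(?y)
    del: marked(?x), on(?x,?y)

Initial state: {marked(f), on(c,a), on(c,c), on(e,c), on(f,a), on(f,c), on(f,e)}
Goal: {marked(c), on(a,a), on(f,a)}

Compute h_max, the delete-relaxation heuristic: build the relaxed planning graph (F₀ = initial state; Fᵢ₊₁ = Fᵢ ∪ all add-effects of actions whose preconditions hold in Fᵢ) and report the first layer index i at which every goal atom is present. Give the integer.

2

F0 = init (7 atoms)
F1 = F0 ∪ {above(a), above(c), above(e), above(f), marked(a), marked(c), marked(e)}  (14 atoms)
F2 = F1 ∪ {on(a,a), on(e,e), on(f,f)}  (17 atoms)
goal ⊆ F2  ⇒  h_max = 2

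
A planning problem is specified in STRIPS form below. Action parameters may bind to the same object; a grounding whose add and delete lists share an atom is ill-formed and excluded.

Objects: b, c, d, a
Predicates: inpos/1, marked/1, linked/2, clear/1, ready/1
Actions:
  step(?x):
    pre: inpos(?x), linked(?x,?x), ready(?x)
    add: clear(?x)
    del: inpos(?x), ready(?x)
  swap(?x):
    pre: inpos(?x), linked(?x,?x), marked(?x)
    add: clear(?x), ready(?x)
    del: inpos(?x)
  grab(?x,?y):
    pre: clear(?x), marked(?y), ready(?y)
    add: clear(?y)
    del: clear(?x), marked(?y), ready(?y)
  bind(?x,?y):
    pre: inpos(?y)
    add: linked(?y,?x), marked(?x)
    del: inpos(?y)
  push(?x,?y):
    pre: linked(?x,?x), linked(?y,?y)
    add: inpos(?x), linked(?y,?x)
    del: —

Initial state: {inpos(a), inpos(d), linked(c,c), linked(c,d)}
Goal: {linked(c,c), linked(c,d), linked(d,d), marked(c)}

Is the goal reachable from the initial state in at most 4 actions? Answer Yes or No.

1. bind(c,a)  →  {inpos(d), linked(a,c), linked(c,c), linked(c,d), marked(c)}
2. bind(d,d)  →  {linked(a,c), linked(c,c), linked(c,d), linked(d,d), marked(c), marked(d)}
optimal plan length = 2; 2 ≤ 4

Yes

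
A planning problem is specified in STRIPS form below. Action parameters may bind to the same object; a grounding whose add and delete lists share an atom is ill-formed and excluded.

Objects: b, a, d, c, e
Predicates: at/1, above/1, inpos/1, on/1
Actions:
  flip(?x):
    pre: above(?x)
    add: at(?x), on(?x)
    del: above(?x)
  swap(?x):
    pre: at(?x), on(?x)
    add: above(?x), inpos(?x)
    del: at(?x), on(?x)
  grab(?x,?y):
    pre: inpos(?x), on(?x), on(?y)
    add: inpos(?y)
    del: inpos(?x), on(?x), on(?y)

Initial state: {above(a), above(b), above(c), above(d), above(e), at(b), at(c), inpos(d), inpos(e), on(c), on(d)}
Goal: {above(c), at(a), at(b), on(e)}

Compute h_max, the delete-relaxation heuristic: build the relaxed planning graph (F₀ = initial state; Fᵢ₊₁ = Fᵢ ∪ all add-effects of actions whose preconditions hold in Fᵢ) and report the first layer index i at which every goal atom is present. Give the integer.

F0 = init (11 atoms)
F1 = F0 ∪ {at(a), at(d), at(e), inpos(c), on(a), on(b), on(e)}  (18 atoms)
goal ⊆ F1  ⇒  h_max = 1

1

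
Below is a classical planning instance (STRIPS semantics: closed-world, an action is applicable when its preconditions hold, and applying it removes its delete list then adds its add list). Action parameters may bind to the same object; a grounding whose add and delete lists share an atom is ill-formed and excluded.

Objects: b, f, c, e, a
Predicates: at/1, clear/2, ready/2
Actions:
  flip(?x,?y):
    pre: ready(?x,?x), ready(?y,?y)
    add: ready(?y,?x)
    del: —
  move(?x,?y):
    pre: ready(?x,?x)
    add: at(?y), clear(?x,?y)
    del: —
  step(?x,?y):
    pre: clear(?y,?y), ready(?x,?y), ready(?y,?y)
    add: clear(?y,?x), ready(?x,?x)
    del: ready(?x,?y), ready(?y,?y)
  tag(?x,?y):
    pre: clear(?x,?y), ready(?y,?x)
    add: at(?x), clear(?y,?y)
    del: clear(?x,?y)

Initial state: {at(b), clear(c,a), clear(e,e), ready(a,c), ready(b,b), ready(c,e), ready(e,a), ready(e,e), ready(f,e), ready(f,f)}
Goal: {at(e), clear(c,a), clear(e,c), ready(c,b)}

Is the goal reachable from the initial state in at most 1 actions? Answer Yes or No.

No

1. move(b,e)  →  {at(b), at(e), clear(b,e), clear(c,a), clear(e,e), ready(a,c), ready(b,b), ready(c,e), ready(e,a), ready(e,e), ready(f,e), ready(f,f)}
2. step(c,e)  →  {at(b), at(e), clear(b,e), clear(c,a), clear(e,c), clear(e,e), ready(a,c), ready(b,b), ready(c,c), ready(e,a), ready(f,e), ready(f,f)}
3. flip(b,c)  →  {at(b), at(e), clear(b,e), clear(c,a), clear(e,c), clear(e,e), ready(a,c), ready(b,b), ready(c,b), ready(c,c), ready(e,a), ready(f,e), ready(f,f)}
optimal plan length = 3; 3 > 1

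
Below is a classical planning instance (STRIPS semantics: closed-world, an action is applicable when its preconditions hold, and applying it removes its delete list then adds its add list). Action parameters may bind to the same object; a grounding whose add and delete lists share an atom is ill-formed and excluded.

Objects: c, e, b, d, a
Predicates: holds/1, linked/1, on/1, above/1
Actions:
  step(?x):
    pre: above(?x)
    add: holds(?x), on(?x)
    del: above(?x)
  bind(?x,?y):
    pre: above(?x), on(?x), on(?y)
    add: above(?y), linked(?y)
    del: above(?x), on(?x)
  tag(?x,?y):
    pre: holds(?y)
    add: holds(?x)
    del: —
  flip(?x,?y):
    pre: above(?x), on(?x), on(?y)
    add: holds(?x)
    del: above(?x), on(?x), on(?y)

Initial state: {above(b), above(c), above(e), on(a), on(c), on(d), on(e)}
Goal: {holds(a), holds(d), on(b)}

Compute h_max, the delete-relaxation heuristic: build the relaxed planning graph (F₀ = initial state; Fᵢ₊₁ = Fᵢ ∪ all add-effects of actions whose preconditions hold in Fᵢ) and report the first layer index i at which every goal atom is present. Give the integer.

F0 = init (7 atoms)
F1 = F0 ∪ {above(a), above(d), holds(b), holds(c), holds(e), linked(a), linked(c), linked(d), linked(e), on(b)}  (17 atoms)
F2 = F1 ∪ {holds(a), holds(d), linked(b)}  (20 atoms)
goal ⊆ F2  ⇒  h_max = 2

2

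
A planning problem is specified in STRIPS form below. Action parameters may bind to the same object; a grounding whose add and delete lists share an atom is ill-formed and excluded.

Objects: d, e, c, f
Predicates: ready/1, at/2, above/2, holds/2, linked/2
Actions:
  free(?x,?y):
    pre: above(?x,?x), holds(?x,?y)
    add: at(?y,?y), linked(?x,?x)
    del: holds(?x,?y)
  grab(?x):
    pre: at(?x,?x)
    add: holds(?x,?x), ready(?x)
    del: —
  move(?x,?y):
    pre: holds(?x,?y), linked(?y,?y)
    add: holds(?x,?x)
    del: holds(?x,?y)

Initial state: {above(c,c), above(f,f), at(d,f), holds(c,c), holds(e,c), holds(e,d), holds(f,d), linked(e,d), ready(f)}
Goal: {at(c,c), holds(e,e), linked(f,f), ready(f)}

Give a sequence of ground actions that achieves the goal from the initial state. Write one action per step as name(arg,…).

1. free(c,c)  →  {above(c,c), above(f,f), at(c,c), at(d,f), holds(e,c), holds(e,d), holds(f,d), linked(c,c), linked(e,d), ready(f)}
2. free(f,d)  →  {above(c,c), above(f,f), at(c,c), at(d,d), at(d,f), holds(e,c), holds(e,d), linked(c,c), linked(e,d), linked(f,f), ready(f)}
3. move(e,c)  →  {above(c,c), above(f,f), at(c,c), at(d,d), at(d,f), holds(e,d), holds(e,e), linked(c,c), linked(e,d), linked(f,f), ready(f)}

free(c,c); free(f,d); move(e,c)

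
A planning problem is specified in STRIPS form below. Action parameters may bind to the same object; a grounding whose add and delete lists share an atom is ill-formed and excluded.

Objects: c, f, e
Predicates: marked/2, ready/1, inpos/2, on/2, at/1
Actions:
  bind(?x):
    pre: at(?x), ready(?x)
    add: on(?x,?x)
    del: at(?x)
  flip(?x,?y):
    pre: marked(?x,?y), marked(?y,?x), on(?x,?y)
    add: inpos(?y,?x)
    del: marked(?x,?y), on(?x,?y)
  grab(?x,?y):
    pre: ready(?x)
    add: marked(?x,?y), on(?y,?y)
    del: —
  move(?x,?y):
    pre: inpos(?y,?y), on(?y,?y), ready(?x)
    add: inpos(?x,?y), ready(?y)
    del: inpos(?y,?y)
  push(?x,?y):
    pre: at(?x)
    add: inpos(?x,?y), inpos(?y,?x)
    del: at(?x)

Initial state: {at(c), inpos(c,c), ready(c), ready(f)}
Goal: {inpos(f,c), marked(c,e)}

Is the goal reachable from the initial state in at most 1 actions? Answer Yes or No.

No

1. grab(c,e)  →  {at(c), inpos(c,c), marked(c,e), on(e,e), ready(c), ready(f)}
2. push(c,f)  →  {inpos(c,c), inpos(c,f), inpos(f,c), marked(c,e), on(e,e), ready(c), ready(f)}
optimal plan length = 2; 2 > 1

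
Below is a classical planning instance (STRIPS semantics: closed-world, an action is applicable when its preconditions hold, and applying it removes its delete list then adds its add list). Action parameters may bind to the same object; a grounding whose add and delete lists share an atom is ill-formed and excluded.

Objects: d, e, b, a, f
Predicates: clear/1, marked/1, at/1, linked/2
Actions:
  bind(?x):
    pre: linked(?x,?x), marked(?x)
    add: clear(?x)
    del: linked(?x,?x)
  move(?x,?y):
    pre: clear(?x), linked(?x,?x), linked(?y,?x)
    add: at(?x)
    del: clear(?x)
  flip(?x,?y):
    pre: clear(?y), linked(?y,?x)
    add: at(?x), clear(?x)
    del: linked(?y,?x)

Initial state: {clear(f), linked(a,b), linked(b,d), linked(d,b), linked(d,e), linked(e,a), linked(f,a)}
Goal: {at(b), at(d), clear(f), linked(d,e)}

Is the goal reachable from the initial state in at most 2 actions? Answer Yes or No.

No

1. flip(a,f)  →  {at(a), clear(a), clear(f), linked(a,b), linked(b,d), linked(d,b), linked(d,e), linked(e,a)}
2. flip(b,a)  →  {at(a), at(b), clear(a), clear(b), clear(f), linked(b,d), linked(d,b), linked(d,e), linked(e,a)}
3. flip(d,b)  →  {at(a), at(b), at(d), clear(a), clear(b), clear(d), clear(f), linked(d,b), linked(d,e), linked(e,a)}
optimal plan length = 3; 3 > 2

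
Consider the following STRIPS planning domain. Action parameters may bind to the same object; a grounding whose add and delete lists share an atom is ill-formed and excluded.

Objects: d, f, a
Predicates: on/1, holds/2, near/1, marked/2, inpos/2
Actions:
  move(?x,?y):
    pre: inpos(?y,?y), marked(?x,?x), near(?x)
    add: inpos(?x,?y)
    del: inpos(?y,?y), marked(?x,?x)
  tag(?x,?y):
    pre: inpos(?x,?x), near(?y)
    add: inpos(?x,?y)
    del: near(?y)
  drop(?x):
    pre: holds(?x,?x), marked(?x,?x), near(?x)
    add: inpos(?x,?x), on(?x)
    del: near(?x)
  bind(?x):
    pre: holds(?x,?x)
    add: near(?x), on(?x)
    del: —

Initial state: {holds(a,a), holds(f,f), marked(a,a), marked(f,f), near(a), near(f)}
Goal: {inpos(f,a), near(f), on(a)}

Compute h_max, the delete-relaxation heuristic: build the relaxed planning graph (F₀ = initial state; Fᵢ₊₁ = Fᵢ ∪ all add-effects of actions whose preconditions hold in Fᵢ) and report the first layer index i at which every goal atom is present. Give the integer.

2

F0 = init (6 atoms)
F1 = F0 ∪ {inpos(a,a), inpos(f,f), on(a), on(f)}  (10 atoms)
F2 = F1 ∪ {inpos(a,f), inpos(f,a)}  (12 atoms)
goal ⊆ F2  ⇒  h_max = 2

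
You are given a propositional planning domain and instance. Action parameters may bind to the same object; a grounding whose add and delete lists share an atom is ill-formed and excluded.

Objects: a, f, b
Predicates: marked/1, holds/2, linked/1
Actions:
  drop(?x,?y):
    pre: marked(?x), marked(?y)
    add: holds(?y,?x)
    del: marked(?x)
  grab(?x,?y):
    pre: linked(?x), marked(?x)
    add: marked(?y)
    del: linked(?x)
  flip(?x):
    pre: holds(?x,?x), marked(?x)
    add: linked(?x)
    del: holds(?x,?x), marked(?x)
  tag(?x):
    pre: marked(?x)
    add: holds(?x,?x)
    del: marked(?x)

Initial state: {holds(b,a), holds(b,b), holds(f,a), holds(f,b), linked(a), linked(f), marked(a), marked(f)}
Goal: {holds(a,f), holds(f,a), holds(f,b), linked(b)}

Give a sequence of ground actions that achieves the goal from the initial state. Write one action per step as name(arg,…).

drop(f,a); grab(a,b); flip(b)

1. drop(f,a)  →  {holds(a,f), holds(b,a), holds(b,b), holds(f,a), holds(f,b), linked(a), linked(f), marked(a)}
2. grab(a,b)  →  {holds(a,f), holds(b,a), holds(b,b), holds(f,a), holds(f,b), linked(f), marked(a), marked(b)}
3. flip(b)  →  {holds(a,f), holds(b,a), holds(f,a), holds(f,b), linked(b), linked(f), marked(a)}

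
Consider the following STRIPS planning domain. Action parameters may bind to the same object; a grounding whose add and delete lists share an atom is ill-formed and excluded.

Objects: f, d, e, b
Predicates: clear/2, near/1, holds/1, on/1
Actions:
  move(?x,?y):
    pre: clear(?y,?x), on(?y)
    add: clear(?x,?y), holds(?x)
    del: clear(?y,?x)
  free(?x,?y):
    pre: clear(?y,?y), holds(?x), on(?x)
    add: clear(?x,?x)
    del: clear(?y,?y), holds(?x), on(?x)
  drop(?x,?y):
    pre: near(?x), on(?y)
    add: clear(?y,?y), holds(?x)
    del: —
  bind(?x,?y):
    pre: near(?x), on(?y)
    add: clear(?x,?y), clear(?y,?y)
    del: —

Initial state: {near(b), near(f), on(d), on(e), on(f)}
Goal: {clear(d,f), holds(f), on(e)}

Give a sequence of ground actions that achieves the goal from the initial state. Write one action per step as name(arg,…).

drop(f,f); bind(f,d); move(d,f)

1. drop(f,f)  →  {clear(f,f), holds(f), near(b), near(f), on(d), on(e), on(f)}
2. bind(f,d)  →  {clear(d,d), clear(f,d), clear(f,f), holds(f), near(b), near(f), on(d), on(e), on(f)}
3. move(d,f)  →  {clear(d,d), clear(d,f), clear(f,f), holds(d), holds(f), near(b), near(f), on(d), on(e), on(f)}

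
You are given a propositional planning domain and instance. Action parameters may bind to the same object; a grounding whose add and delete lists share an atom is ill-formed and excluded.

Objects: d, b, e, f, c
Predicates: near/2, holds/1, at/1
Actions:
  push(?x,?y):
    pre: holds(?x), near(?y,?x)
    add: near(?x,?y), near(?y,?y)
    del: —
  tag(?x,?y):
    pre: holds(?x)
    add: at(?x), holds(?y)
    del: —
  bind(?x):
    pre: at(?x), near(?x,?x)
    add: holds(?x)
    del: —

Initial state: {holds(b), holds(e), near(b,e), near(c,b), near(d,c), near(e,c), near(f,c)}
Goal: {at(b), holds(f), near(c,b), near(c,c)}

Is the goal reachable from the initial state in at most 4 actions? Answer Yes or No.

1. push(b,c)  →  {holds(b), holds(e), near(b,c), near(b,e), near(c,b), near(c,c), near(d,c), near(e,c), near(f,c)}
2. tag(b,f)  →  {at(b), holds(b), holds(e), holds(f), near(b,c), near(b,e), near(c,b), near(c,c), near(d,c), near(e,c), near(f,c)}
optimal plan length = 2; 2 ≤ 4

Yes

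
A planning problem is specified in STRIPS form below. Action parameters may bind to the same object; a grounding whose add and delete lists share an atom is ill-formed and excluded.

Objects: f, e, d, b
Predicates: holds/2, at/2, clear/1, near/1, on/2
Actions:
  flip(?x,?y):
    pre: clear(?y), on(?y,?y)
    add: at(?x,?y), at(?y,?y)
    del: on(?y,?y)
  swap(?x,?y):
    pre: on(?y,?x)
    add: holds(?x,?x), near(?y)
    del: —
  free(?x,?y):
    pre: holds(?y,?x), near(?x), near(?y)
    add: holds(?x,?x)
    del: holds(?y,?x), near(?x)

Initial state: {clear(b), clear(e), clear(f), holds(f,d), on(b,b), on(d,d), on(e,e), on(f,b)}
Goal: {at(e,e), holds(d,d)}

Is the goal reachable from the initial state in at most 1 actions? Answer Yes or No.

1. flip(f,e)  →  {at(e,e), at(f,e), clear(b), clear(e), clear(f), holds(f,d), on(b,b), on(d,d), on(f,b)}
2. swap(d,d)  →  {at(e,e), at(f,e), clear(b), clear(e), clear(f), holds(d,d), holds(f,d), near(d), on(b,b), on(d,d), on(f,b)}
optimal plan length = 2; 2 > 1

No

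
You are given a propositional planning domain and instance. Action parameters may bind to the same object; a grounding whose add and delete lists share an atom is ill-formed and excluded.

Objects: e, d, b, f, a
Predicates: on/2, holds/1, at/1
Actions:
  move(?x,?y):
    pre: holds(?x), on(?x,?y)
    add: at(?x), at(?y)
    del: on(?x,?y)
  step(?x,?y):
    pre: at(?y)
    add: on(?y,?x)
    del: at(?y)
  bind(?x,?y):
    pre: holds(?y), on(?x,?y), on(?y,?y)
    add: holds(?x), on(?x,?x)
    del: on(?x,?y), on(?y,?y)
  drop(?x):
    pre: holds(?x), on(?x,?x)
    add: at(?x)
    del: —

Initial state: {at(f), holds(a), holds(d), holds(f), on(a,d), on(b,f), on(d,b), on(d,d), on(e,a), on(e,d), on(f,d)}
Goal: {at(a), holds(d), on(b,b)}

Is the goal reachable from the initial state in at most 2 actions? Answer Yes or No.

No

1. move(d,b)  →  {at(b), at(d), at(f), holds(a), holds(d), holds(f), on(a,d), on(b,f), on(d,d), on(e,a), on(e,d), on(f,d)}
2. move(a,d)  →  {at(a), at(b), at(d), at(f), holds(a), holds(d), holds(f), on(b,f), on(d,d), on(e,a), on(e,d), on(f,d)}
3. step(b,b)  →  {at(a), at(d), at(f), holds(a), holds(d), holds(f), on(b,b), on(b,f), on(d,d), on(e,a), on(e,d), on(f,d)}
optimal plan length = 3; 3 > 2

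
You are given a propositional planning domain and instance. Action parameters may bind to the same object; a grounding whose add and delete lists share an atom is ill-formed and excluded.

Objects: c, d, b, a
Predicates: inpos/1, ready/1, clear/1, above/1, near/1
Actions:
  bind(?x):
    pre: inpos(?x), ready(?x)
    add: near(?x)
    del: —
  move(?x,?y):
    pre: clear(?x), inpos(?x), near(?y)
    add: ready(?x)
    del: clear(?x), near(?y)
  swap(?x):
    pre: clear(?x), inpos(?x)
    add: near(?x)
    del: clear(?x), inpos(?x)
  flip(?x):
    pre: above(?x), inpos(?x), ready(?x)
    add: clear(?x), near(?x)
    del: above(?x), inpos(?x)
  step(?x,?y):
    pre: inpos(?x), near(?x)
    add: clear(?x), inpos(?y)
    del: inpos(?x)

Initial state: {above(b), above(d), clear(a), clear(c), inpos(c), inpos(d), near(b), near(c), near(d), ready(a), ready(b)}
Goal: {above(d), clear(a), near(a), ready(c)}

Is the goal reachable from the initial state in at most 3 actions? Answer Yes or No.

1. move(c,c)  →  {above(b), above(d), clear(a), inpos(c), inpos(d), near(b), near(d), ready(a), ready(b), ready(c)}
2. step(d,a)  →  {above(b), above(d), clear(a), clear(d), inpos(a), inpos(c), near(b), near(d), ready(a), ready(b), ready(c)}
3. bind(a)  →  {above(b), above(d), clear(a), clear(d), inpos(a), inpos(c), near(a), near(b), near(d), ready(a), ready(b), ready(c)}
optimal plan length = 3; 3 ≤ 3

Yes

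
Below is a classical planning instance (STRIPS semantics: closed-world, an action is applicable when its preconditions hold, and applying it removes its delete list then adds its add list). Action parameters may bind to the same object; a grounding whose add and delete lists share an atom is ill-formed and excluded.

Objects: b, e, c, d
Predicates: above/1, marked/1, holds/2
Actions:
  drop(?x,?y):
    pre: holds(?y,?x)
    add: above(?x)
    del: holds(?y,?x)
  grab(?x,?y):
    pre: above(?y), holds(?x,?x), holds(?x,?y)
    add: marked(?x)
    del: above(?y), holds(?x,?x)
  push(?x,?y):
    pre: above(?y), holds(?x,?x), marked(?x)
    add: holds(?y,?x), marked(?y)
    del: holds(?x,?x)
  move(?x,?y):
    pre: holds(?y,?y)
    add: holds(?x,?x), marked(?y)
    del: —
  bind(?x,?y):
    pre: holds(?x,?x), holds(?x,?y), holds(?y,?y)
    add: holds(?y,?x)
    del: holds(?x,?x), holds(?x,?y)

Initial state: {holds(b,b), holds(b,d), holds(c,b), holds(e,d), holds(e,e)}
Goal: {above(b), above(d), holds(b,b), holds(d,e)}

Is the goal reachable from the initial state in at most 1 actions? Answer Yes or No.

No

1. drop(b,b)  →  {above(b), holds(b,d), holds(c,b), holds(e,d), holds(e,e)}
2. drop(d,b)  →  {above(b), above(d), holds(c,b), holds(e,d), holds(e,e)}
3. move(b,e)  →  {above(b), above(d), holds(b,b), holds(c,b), holds(e,d), holds(e,e), marked(e)}
4. push(e,d)  →  {above(b), above(d), holds(b,b), holds(c,b), holds(d,e), holds(e,d), marked(d), marked(e)}
optimal plan length = 4; 4 > 1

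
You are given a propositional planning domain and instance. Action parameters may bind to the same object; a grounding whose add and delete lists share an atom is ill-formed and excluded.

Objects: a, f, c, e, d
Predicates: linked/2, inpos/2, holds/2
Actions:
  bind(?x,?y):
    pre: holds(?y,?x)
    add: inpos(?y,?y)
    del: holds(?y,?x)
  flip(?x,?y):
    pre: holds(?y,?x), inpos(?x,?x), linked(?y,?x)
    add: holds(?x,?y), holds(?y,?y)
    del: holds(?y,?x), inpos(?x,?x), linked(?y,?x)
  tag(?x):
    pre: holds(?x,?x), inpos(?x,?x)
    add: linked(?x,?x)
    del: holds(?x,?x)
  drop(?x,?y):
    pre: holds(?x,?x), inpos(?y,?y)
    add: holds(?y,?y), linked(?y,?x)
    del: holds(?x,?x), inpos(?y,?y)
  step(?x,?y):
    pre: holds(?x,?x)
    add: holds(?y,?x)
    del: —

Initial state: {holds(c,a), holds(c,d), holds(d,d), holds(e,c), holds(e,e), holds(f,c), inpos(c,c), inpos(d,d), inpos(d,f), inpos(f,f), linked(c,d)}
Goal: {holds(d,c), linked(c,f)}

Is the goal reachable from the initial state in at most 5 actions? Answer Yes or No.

Yes

1. flip(d,c)  →  {holds(c,a), holds(c,c), holds(d,c), holds(d,d), holds(e,c), holds(e,e), holds(f,c), inpos(c,c), inpos(d,f), inpos(f,f)}
2. drop(c,f)  →  {holds(c,a), holds(d,c), holds(d,d), holds(e,c), holds(e,e), holds(f,c), holds(f,f), inpos(c,c), inpos(d,f), linked(f,c)}
3. drop(f,c)  →  {holds(c,a), holds(c,c), holds(d,c), holds(d,d), holds(e,c), holds(e,e), holds(f,c), inpos(d,f), linked(c,f), linked(f,c)}
optimal plan length = 3; 3 ≤ 5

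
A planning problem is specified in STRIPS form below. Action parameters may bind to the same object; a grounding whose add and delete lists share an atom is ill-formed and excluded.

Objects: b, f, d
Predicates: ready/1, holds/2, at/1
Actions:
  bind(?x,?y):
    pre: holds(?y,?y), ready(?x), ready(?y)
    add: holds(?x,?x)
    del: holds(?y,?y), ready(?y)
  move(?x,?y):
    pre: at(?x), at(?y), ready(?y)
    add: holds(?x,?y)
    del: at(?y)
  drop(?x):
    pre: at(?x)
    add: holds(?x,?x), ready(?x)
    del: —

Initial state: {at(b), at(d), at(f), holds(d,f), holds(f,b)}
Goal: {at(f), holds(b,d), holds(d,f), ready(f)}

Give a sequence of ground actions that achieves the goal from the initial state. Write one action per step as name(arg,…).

1. drop(f)  →  {at(b), at(d), at(f), holds(d,f), holds(f,b), holds(f,f), ready(f)}
2. drop(d)  →  {at(b), at(d), at(f), holds(d,d), holds(d,f), holds(f,b), holds(f,f), ready(d), ready(f)}
3. move(b,d)  →  {at(b), at(f), holds(b,d), holds(d,d), holds(d,f), holds(f,b), holds(f,f), ready(d), ready(f)}

drop(f); drop(d); move(b,d)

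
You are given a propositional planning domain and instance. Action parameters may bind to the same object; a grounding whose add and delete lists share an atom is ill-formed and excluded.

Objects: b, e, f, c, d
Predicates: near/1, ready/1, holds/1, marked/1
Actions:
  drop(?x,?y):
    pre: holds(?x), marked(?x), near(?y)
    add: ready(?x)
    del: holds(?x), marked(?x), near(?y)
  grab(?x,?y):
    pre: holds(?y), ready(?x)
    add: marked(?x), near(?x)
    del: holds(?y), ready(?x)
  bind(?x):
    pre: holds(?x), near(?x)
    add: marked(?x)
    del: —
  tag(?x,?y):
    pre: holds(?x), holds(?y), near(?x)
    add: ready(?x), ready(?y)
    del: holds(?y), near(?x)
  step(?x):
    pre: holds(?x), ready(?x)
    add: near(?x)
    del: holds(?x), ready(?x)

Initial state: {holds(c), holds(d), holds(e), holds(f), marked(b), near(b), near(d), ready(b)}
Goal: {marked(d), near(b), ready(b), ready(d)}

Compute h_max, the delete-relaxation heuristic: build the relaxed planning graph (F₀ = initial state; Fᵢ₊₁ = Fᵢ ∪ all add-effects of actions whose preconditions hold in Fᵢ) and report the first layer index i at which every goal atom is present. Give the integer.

F0 = init (8 atoms)
F1 = F0 ∪ {marked(d), ready(c), ready(d), ready(e), ready(f)}  (13 atoms)
goal ⊆ F1  ⇒  h_max = 1

1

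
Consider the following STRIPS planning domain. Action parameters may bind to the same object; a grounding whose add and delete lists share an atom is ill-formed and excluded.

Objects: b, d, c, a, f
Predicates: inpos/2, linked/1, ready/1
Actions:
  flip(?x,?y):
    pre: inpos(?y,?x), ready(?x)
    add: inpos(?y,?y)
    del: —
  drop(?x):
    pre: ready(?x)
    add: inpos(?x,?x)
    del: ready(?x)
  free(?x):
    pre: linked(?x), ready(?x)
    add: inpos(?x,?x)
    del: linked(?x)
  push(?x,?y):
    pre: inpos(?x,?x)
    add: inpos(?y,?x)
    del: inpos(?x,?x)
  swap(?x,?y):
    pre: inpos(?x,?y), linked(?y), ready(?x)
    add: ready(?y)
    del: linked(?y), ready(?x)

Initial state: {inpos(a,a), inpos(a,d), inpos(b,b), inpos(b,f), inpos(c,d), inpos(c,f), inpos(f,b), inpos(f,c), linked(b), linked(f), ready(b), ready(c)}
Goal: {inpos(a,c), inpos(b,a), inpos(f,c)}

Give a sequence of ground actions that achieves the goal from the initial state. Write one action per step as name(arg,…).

drop(c); push(c,a); push(a,b)

1. drop(c)  →  {inpos(a,a), inpos(a,d), inpos(b,b), inpos(b,f), inpos(c,c), inpos(c,d), inpos(c,f), inpos(f,b), inpos(f,c), linked(b), linked(f), ready(b)}
2. push(c,a)  →  {inpos(a,a), inpos(a,c), inpos(a,d), inpos(b,b), inpos(b,f), inpos(c,d), inpos(c,f), inpos(f,b), inpos(f,c), linked(b), linked(f), ready(b)}
3. push(a,b)  →  {inpos(a,c), inpos(a,d), inpos(b,a), inpos(b,b), inpos(b,f), inpos(c,d), inpos(c,f), inpos(f,b), inpos(f,c), linked(b), linked(f), ready(b)}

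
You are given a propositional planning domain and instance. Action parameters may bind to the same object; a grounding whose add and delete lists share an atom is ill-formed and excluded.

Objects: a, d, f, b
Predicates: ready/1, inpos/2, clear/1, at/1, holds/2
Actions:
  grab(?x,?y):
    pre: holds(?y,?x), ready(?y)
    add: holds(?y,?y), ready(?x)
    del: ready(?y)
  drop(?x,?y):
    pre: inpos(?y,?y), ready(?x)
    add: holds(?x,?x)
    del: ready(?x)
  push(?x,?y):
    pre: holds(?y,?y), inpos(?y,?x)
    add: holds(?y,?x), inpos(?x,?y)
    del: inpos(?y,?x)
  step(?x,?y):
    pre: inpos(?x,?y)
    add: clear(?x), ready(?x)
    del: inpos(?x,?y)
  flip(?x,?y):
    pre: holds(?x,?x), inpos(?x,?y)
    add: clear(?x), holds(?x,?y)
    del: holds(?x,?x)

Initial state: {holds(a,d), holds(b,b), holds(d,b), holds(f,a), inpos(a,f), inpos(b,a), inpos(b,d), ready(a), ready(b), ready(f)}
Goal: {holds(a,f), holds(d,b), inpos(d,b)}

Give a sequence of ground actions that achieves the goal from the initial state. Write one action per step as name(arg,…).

grab(d,a); push(d,b); push(f,a)

1. grab(d,a)  →  {holds(a,a), holds(a,d), holds(b,b), holds(d,b), holds(f,a), inpos(a,f), inpos(b,a), inpos(b,d), ready(b), ready(d), ready(f)}
2. push(d,b)  →  {holds(a,a), holds(a,d), holds(b,b), holds(b,d), holds(d,b), holds(f,a), inpos(a,f), inpos(b,a), inpos(d,b), ready(b), ready(d), ready(f)}
3. push(f,a)  →  {holds(a,a), holds(a,d), holds(a,f), holds(b,b), holds(b,d), holds(d,b), holds(f,a), inpos(b,a), inpos(d,b), inpos(f,a), ready(b), ready(d), ready(f)}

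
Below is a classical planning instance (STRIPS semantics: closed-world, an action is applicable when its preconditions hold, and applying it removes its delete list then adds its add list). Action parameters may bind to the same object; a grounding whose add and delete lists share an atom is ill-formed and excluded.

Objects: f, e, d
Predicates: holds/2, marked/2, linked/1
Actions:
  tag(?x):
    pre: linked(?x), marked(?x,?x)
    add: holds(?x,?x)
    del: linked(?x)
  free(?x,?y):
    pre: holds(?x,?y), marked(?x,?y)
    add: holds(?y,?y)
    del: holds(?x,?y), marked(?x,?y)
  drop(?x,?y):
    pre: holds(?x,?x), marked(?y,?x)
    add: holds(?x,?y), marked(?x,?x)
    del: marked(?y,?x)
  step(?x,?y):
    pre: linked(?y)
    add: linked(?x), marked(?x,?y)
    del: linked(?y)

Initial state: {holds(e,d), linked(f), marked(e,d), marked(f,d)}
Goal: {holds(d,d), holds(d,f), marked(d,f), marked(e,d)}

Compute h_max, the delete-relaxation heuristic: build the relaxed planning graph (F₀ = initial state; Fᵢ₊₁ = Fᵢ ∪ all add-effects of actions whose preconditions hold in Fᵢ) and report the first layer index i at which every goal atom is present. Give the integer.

F0 = init (4 atoms)
F1 = F0 ∪ {holds(d,d), linked(d), linked(e), marked(d,f), marked(e,f)}  (9 atoms)
F2 = F1 ∪ {holds(d,e), holds(d,f), marked(d,d), marked(d,e), marked(f,e)}  (14 atoms)
goal ⊆ F2  ⇒  h_max = 2

2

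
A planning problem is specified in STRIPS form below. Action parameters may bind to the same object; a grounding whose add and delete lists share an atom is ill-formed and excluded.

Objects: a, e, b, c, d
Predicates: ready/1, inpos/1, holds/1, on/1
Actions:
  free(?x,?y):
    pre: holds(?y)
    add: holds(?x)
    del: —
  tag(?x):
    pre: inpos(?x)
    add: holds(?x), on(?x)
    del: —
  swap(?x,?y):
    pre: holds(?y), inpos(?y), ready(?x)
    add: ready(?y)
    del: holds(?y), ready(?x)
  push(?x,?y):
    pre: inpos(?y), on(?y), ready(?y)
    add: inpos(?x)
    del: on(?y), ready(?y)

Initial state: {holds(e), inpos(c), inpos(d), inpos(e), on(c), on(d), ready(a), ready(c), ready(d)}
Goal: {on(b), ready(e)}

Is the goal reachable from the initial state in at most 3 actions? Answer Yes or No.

Yes

1. swap(a,e)  →  {inpos(c), inpos(d), inpos(e), on(c), on(d), ready(c), ready(d), ready(e)}
2. push(b,c)  →  {inpos(b), inpos(c), inpos(d), inpos(e), on(d), ready(d), ready(e)}
3. tag(b)  →  {holds(b), inpos(b), inpos(c), inpos(d), inpos(e), on(b), on(d), ready(d), ready(e)}
optimal plan length = 3; 3 ≤ 3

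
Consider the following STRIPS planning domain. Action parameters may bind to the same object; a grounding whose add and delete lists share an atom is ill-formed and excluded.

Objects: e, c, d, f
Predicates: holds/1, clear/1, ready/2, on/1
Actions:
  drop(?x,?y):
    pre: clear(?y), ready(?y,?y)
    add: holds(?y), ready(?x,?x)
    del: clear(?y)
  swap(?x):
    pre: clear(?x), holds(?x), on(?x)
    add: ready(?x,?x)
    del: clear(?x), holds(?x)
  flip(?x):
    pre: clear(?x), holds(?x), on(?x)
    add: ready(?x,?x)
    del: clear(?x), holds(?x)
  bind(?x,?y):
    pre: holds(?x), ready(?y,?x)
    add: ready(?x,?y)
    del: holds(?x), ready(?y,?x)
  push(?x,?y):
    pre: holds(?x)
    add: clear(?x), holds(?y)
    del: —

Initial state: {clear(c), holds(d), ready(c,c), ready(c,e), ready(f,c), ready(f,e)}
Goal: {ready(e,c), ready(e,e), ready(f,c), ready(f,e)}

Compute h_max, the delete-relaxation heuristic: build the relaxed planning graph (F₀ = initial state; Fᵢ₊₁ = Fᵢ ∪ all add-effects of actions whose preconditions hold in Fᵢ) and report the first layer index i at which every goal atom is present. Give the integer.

2

F0 = init (6 atoms)
F1 = F0 ∪ {clear(d), holds(c), holds(e), holds(f), ready(d,d), ready(e,e), ready(f,f)}  (13 atoms)
F2 = F1 ∪ {clear(e), clear(f), ready(c,f), ready(e,c), ready(e,f)}  (18 atoms)
goal ⊆ F2  ⇒  h_max = 2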